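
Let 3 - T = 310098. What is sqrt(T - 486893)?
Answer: 2*I*sqrt(199247) ≈ 892.74*I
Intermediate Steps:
T = -310095 (T = 3 - 1*310098 = 3 - 310098 = -310095)
sqrt(T - 486893) = sqrt(-310095 - 486893) = sqrt(-796988) = 2*I*sqrt(199247)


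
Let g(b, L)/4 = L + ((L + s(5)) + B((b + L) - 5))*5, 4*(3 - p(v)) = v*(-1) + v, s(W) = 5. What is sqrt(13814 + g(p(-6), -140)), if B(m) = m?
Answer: sqrt(7714) ≈ 87.829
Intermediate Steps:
p(v) = 3 (p(v) = 3 - (v*(-1) + v)/4 = 3 - (-v + v)/4 = 3 - 1/4*0 = 3 + 0 = 3)
g(b, L) = 20*b + 44*L (g(b, L) = 4*(L + ((L + 5) + ((b + L) - 5))*5) = 4*(L + ((5 + L) + ((L + b) - 5))*5) = 4*(L + ((5 + L) + (-5 + L + b))*5) = 4*(L + (b + 2*L)*5) = 4*(L + (5*b + 10*L)) = 4*(5*b + 11*L) = 20*b + 44*L)
sqrt(13814 + g(p(-6), -140)) = sqrt(13814 + (20*3 + 44*(-140))) = sqrt(13814 + (60 - 6160)) = sqrt(13814 - 6100) = sqrt(7714)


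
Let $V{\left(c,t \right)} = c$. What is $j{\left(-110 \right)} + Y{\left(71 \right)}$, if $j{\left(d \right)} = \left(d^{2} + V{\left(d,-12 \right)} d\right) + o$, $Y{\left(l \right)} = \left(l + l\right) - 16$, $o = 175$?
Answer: $24501$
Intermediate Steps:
$Y{\left(l \right)} = -16 + 2 l$ ($Y{\left(l \right)} = 2 l - 16 = -16 + 2 l$)
$j{\left(d \right)} = 175 + 2 d^{2}$ ($j{\left(d \right)} = \left(d^{2} + d d\right) + 175 = \left(d^{2} + d^{2}\right) + 175 = 2 d^{2} + 175 = 175 + 2 d^{2}$)
$j{\left(-110 \right)} + Y{\left(71 \right)} = \left(175 + 2 \left(-110\right)^{2}\right) + \left(-16 + 2 \cdot 71\right) = \left(175 + 2 \cdot 12100\right) + \left(-16 + 142\right) = \left(175 + 24200\right) + 126 = 24375 + 126 = 24501$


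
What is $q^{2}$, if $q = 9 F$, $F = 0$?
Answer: $0$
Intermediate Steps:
$q = 0$ ($q = 9 \cdot 0 = 0$)
$q^{2} = 0^{2} = 0$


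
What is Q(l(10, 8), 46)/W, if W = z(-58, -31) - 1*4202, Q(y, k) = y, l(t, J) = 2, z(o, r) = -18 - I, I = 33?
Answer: -2/4253 ≈ -0.00047026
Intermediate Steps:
z(o, r) = -51 (z(o, r) = -18 - 1*33 = -18 - 33 = -51)
W = -4253 (W = -51 - 1*4202 = -51 - 4202 = -4253)
Q(l(10, 8), 46)/W = 2/(-4253) = 2*(-1/4253) = -2/4253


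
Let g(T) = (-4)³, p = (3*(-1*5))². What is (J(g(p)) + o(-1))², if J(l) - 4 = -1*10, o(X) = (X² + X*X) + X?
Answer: 25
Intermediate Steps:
o(X) = X + 2*X² (o(X) = (X² + X²) + X = 2*X² + X = X + 2*X²)
p = 225 (p = (3*(-5))² = (-15)² = 225)
g(T) = -64
J(l) = -6 (J(l) = 4 - 1*10 = 4 - 10 = -6)
(J(g(p)) + o(-1))² = (-6 - (1 + 2*(-1)))² = (-6 - (1 - 2))² = (-6 - 1*(-1))² = (-6 + 1)² = (-5)² = 25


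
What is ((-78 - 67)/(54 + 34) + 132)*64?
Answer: 91768/11 ≈ 8342.5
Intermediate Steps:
((-78 - 67)/(54 + 34) + 132)*64 = (-145/88 + 132)*64 = (11471/88)*64 = 91768/11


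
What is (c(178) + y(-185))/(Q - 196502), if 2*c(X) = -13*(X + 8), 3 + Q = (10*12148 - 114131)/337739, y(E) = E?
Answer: 235404083/33183697423 ≈ 0.0070940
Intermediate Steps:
Q = -1005868/337739 (Q = -3 + (10*12148 - 114131)/337739 = -3 + (121480 - 114131)*(1/337739) = -3 + 7349*(1/337739) = -3 + 7349/337739 = -1005868/337739 ≈ -2.9782)
c(X) = -52 - 13*X/2 (c(X) = (-13*(X + 8))/2 = (-13*(8 + X))/2 = (-104 - 13*X)/2 = -52 - 13*X/2)
(c(178) + y(-185))/(Q - 196502) = ((-52 - 13/2*178) - 185)/(-1005868/337739 - 196502) = ((-52 - 1157) - 185)/(-66367394846/337739) = (-1209 - 185)*(-337739/66367394846) = -1394*(-337739/66367394846) = 235404083/33183697423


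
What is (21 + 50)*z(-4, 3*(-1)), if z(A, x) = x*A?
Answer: 852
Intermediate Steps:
z(A, x) = A*x
(21 + 50)*z(-4, 3*(-1)) = (21 + 50)*(-12*(-1)) = 71*(-4*(-3)) = 71*12 = 852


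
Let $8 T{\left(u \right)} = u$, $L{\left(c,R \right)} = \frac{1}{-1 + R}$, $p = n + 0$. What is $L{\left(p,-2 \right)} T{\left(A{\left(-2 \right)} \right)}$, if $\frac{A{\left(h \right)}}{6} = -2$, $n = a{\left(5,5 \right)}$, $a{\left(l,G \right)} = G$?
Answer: $\frac{1}{2} \approx 0.5$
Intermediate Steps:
$n = 5$
$p = 5$ ($p = 5 + 0 = 5$)
$A{\left(h \right)} = -12$ ($A{\left(h \right)} = 6 \left(-2\right) = -12$)
$T{\left(u \right)} = \frac{u}{8}$
$L{\left(p,-2 \right)} T{\left(A{\left(-2 \right)} \right)} = \frac{\frac{1}{8} \left(-12\right)}{-1 - 2} = \frac{1}{-3} \left(- \frac{3}{2}\right) = \left(- \frac{1}{3}\right) \left(- \frac{3}{2}\right) = \frac{1}{2}$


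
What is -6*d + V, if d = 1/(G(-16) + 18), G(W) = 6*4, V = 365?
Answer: 2554/7 ≈ 364.86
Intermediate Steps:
G(W) = 24
d = 1/42 (d = 1/(24 + 18) = 1/42 ≈ 0.023810)
-6*d + V = -6*1/42 + 365 = -⅐ + 365 = 2554/7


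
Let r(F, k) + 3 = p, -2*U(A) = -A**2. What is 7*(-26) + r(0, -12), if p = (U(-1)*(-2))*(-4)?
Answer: -181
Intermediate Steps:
U(A) = A**2/2 (U(A) = -(-1)*A**2/2 = A**2/2)
p = 4 (p = (((1/2)*(-1)**2)*(-2))*(-4) = (((1/2)*1)*(-2))*(-4) = ((1/2)*(-2))*(-4) = -1*(-4) = 4)
r(F, k) = 1 (r(F, k) = -3 + 4 = 1)
7*(-26) + r(0, -12) = 7*(-26) + 1 = -182 + 1 = -181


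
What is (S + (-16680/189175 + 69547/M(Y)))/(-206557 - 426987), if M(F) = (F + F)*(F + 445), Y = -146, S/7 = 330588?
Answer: -332357054284289/90990640963040 ≈ -3.6526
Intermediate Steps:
S = 2314116 (S = 7*330588 = 2314116)
M(F) = 2*F*(445 + F) (M(F) = (2*F)*(445 + F) = 2*F*(445 + F))
(S + (-16680/189175 + 69547/M(Y)))/(-206557 - 426987) = (2314116 + (-16680/189175 + 69547/((2*(-146)*(445 - 146)))))/(-206557 - 426987) = (2314116 + (-16680*1/189175 + 69547/((2*(-146)*299))))/(-633544) = (2314116 + (-3336/37835 + 69547/(-87308)))*(-1/633544) = (2314116 + (-3336/37835 + 69547*(-1/87308)))*(-1/633544) = (2314116 + (-3336/37835 - 69547/87308))*(-1/633544) = (2314116 - 127068271/143621660)*(-1/633544) = (332357054284289/143621660)*(-1/633544) = -332357054284289/90990640963040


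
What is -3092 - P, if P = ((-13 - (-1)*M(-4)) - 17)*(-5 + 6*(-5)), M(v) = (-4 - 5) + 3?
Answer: -4352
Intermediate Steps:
M(v) = -6 (M(v) = -9 + 3 = -6)
P = 1260 (P = ((-13 - (-1)*(-6)) - 17)*(-5 + 6*(-5)) = ((-13 - 1*6) - 17)*(-5 - 30) = ((-13 - 6) - 17)*(-35) = (-19 - 17)*(-35) = -36*(-35) = 1260)
-3092 - P = -3092 - 1*1260 = -3092 - 1260 = -4352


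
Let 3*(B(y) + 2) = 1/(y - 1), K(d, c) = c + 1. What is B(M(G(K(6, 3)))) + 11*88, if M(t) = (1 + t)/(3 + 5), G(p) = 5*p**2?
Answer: 211562/219 ≈ 966.04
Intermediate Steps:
K(d, c) = 1 + c
M(t) = 1/8 + t/8 (M(t) = (1 + t)/8 = (1 + t)*(1/8) = 1/8 + t/8)
B(y) = -2 + 1/(3*(-1 + y)) (B(y) = -2 + 1/(3*(y - 1)) = -2 + 1/(3*(-1 + y)))
B(M(G(K(6, 3)))) + 11*88 = (7 - 6*(1/8 + (5*(1 + 3)**2)/8))/(3*(-1 + (1/8 + (5*(1 + 3)**2)/8))) + 11*88 = (7 - 6*(1/8 + (5*4**2)/8))/(3*(-1 + (1/8 + (5*4**2)/8))) + 968 = (7 - 6*(1/8 + (5*16)/8))/(3*(-1 + (1/8 + (5*16)/8))) + 968 = (7 - 6*(1/8 + (1/8)*80))/(3*(-1 + (1/8 + (1/8)*80))) + 968 = (7 - 6*(1/8 + 10))/(3*(-1 + (1/8 + 10))) + 968 = (7 - 6*81/8)/(3*(-1 + 81/8)) + 968 = (7 - 243/4)/(3*(73/8)) + 968 = (1/3)*(8/73)*(-215/4) + 968 = -430/219 + 968 = 211562/219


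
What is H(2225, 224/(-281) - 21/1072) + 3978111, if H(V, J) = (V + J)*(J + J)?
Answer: 180323485619849273/45370358912 ≈ 3.9745e+6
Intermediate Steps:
H(V, J) = 2*J*(J + V) (H(V, J) = (J + V)*(2*J) = 2*J*(J + V))
H(2225, 224/(-281) - 21/1072) + 3978111 = 2*(224/(-281) - 21/1072)*((224/(-281) - 21/1072) + 2225) + 3978111 = 2*(224*(-1/281) - 21*1/1072)*((224*(-1/281) - 21*1/1072) + 2225) + 3978111 = 2*(-224/281 - 21/1072)*((-224/281 - 21/1072) + 2225) + 3978111 = 2*(-246029/301232)*(-246029/301232 + 2225) + 3978111 = 2*(-246029/301232)*(669995171/301232) + 3978111 = -164838241925959/45370358912 + 3978111 = 180323485619849273/45370358912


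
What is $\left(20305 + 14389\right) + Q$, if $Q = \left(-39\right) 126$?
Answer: $29780$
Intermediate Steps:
$Q = -4914$
$\left(20305 + 14389\right) + Q = \left(20305 + 14389\right) - 4914 = 34694 - 4914 = 29780$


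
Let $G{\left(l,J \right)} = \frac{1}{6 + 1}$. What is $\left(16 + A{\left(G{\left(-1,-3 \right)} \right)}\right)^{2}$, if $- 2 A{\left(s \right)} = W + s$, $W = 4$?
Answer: $\frac{38025}{196} \approx 194.01$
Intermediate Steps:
$G{\left(l,J \right)} = \frac{1}{7}$
$A{\left(s \right)} = -2 - \frac{s}{2}$ ($A{\left(s \right)} = - \frac{4 + s}{2} = -2 - \frac{s}{2}$)
$\left(16 + A{\left(G{\left(-1,-3 \right)} \right)}\right)^{2} = \left(16 - \frac{29}{14}\right)^{2} = \left(\frac{195}{14}\right)^{2} = \frac{38025}{196}$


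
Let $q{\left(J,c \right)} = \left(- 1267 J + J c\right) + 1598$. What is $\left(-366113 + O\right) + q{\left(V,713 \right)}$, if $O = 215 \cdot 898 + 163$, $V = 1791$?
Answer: $-1163496$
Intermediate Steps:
$q{\left(J,c \right)} = 1598 - 1267 J + J c$
$O = 193233$ ($O = 193070 + 163 = 193233$)
$\left(-366113 + O\right) + q{\left(V,713 \right)} = \left(-366113 + 193233\right) + \left(1598 - 2269197 + 1791 \cdot 713\right) = -172880 + \left(1598 - 2269197 + 1276983\right) = -172880 - 990616 = -1163496$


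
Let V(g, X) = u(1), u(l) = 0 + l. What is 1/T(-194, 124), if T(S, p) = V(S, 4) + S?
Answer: -1/193 ≈ -0.0051813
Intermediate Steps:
u(l) = l
V(g, X) = 1
T(S, p) = 1 + S
1/T(-194, 124) = 1/(1 - 194) = 1/(-193) = -1/193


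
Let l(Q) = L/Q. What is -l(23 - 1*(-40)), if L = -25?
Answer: 25/63 ≈ 0.39683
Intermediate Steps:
l(Q) = -25/Q
-l(23 - 1*(-40)) = -(-25)/(23 - 1*(-40)) = -(-25)/(23 + 40) = -(-25)/63 = -1*(-25/63) = 25/63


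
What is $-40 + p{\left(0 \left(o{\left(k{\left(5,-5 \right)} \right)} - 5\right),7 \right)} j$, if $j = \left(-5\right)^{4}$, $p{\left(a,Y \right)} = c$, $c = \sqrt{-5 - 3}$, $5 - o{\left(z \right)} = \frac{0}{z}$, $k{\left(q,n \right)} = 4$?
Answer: $-40 + 1250 i \sqrt{2} \approx -40.0 + 1767.8 i$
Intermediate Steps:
$o{\left(z \right)} = 5$ ($o{\left(z \right)} = 5 - \frac{0}{z} = 5 - 0 = 5 + 0 = 5$)
$c = 2 i \sqrt{2}$ ($c = \sqrt{-8} = 2 i \sqrt{2} \approx 2.8284 i$)
$p{\left(a,Y \right)} = 2 i \sqrt{2}$
$j = 625$
$-40 + p{\left(0 \left(o{\left(k{\left(5,-5 \right)} \right)} - 5\right),7 \right)} j = -40 + 2 i \sqrt{2} \cdot 625 = -40 + 1250 i \sqrt{2}$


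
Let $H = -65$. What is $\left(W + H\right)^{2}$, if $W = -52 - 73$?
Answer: $36100$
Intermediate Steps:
$W = -125$
$\left(W + H\right)^{2} = \left(-125 - 65\right)^{2} = \left(-190\right)^{2} = 36100$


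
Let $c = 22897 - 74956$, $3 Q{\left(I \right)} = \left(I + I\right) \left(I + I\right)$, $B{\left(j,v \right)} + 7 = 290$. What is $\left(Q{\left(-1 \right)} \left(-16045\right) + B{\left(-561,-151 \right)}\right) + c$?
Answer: $- \frac{219508}{3} \approx -73169.0$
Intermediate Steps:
$B{\left(j,v \right)} = 283$ ($B{\left(j,v \right)} = -7 + 290 = 283$)
$Q{\left(I \right)} = \frac{4 I^{2}}{3}$ ($Q{\left(I \right)} = \frac{\left(I + I\right) \left(I + I\right)}{3} = \frac{2 I 2 I}{3} = \frac{4 I^{2}}{3}$)
$c = -52059$
$\left(Q{\left(-1 \right)} \left(-16045\right) + B{\left(-561,-151 \right)}\right) + c = \left(\frac{4 \left(-1\right)^{2}}{3} \left(-16045\right) + 283\right) - 52059 = \left(\frac{4}{3} \cdot 1 \left(-16045\right) + 283\right) - 52059 = \left(\frac{4}{3} \left(-16045\right) + 283\right) - 52059 = \left(- \frac{64180}{3} + 283\right) - 52059 = - \frac{63331}{3} - 52059 = - \frac{219508}{3}$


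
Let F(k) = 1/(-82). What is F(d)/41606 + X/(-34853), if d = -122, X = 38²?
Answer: -4926518101/118907701276 ≈ -0.041431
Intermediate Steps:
X = 1444
F(k) = -1/82
F(d)/41606 + X/(-34853) = -1/82/41606 + 1444/(-34853) = -1/82*1/41606 + 1444*(-1/34853) = -1/3411692 - 1444/34853 = -4926518101/118907701276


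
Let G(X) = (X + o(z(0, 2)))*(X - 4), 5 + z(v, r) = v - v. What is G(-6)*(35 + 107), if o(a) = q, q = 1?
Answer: 7100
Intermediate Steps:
z(v, r) = -5 (z(v, r) = -5 + (v - v) = -5 + 0 = -5)
o(a) = 1
G(X) = (1 + X)*(-4 + X) (G(X) = (X + 1)*(X - 4) = (1 + X)*(-4 + X))
G(-6)*(35 + 107) = (-4 + (-6)² - 3*(-6))*(35 + 107) = (-4 + 36 + 18)*142 = 50*142 = 7100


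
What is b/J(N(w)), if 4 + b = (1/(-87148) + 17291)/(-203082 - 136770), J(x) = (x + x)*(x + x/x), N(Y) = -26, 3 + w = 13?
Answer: -119976564451/38502648724800 ≈ -0.0031161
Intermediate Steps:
w = 10 (w = -3 + 13 = 10)
J(x) = 2*x*(1 + x) (J(x) = (2*x)*(x + 1) = (2*x)*(1 + x) = 2*x*(1 + x))
b = -119976564451/29617422096 (b = -4 + (1/(-87148) + 17291)/(-203082 - 136770) = -4 + (-1/87148 + 17291)/(-339852) = -4 + (1506876067/87148)*(-1/339852) = -4 - 1506876067/29617422096 = -119976564451/29617422096 ≈ -4.0509)
b/J(N(w)) = -119976564451*(-1/(52*(1 - 26)))/29617422096 = -119976564451/(29617422096*(2*(-26)*(-25))) = -119976564451/29617422096/1300 = -119976564451/29617422096*1/1300 = -119976564451/38502648724800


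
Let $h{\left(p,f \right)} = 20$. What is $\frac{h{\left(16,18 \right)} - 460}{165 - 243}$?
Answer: $\frac{220}{39} \approx 5.641$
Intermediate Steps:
$\frac{h{\left(16,18 \right)} - 460}{165 - 243} = \frac{20 - 460}{165 - 243} = - \frac{440}{165 - 243} = - \frac{440}{-78} = \left(-440\right) \left(- \frac{1}{78}\right) = \frac{220}{39}$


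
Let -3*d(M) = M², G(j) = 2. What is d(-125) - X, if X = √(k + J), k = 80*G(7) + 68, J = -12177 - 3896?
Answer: -15625/3 - I*√15845 ≈ -5208.3 - 125.88*I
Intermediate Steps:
J = -16073
k = 228 (k = 80*2 + 68 = 160 + 68 = 228)
X = I*√15845 (X = √(228 - 16073) = √(-15845) = I*√15845 ≈ 125.88*I)
d(M) = -M²/3
d(-125) - X = -⅓*(-125)² - I*√15845 = -⅓*15625 - I*√15845 = -15625/3 - I*√15845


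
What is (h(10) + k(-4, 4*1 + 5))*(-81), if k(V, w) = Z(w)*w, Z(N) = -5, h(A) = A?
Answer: 2835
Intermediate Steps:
k(V, w) = -5*w
(h(10) + k(-4, 4*1 + 5))*(-81) = (10 - 5*(4*1 + 5))*(-81) = (10 - 5*(4 + 5))*(-81) = (10 - 5*9)*(-81) = (10 - 45)*(-81) = -35*(-81) = 2835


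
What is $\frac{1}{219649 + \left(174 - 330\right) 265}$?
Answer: $\frac{1}{178309} \approx 5.6082 \cdot 10^{-6}$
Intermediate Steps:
$\frac{1}{219649 + \left(174 - 330\right) 265} = \frac{1}{219649 - 41340} = \frac{1}{178309}$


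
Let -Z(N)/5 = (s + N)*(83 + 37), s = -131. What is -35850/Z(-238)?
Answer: -239/1476 ≈ -0.16192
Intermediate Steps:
Z(N) = 78600 - 600*N (Z(N) = -5*(-131 + N)*(83 + 37) = -5*(-131 + N)*120 = -5*(-15720 + 120*N) = 78600 - 600*N)
-35850/Z(-238) = -35850/(78600 - 600*(-238)) = -35850/(78600 + 142800) = -35850/221400 = -35850*1/221400 = -239/1476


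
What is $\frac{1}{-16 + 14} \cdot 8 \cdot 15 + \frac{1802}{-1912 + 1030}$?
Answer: $- \frac{27361}{441} \approx -62.043$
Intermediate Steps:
$\frac{1}{-16 + 14} \cdot 8 \cdot 15 + \frac{1802}{-1912 + 1030} = \frac{1}{-2} \cdot 8 \cdot 15 + \frac{1802}{-882} = \left(- \frac{1}{2}\right) 8 \cdot 15 + 1802 \left(- \frac{1}{882}\right) = \left(-4\right) 15 - \frac{901}{441} = -60 - \frac{901}{441} = - \frac{27361}{441}$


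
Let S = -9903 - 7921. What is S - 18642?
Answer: -36466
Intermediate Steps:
S = -17824
S - 18642 = -17824 - 18642 = -36466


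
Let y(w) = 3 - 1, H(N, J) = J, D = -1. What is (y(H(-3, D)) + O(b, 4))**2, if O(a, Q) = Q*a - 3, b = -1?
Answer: 25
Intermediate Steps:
O(a, Q) = -3 + Q*a
y(w) = 2
(y(H(-3, D)) + O(b, 4))**2 = (2 + (-3 + 4*(-1)))**2 = (2 + (-3 - 4))**2 = (2 - 7)**2 = (-5)**2 = 25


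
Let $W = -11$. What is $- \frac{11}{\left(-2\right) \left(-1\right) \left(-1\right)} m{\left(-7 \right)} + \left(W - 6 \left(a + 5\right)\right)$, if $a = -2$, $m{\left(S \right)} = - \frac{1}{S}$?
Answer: $- \frac{395}{14} \approx -28.214$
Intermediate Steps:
$- \frac{11}{\left(-2\right) \left(-1\right) \left(-1\right)} m{\left(-7 \right)} + \left(W - 6 \left(a + 5\right)\right) = - \frac{11}{\left(-2\right) \left(-1\right) \left(-1\right)} \left(- \frac{1}{-7}\right) - \left(11 + 6 \left(-2 + 5\right)\right) = - \frac{11}{2 \left(-1\right)} \left(\left(-1\right) \left(- \frac{1}{7}\right)\right) - \left(11 + 6 \cdot 3\right) = - \frac{11}{-2} \cdot \frac{1}{7} - 29 = \left(-11\right) \left(- \frac{1}{2}\right) \frac{1}{7} - 29 = \frac{11}{2} \cdot \frac{1}{7} - 29 = \frac{11}{14} - 29 = - \frac{395}{14}$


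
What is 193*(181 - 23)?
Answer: 30494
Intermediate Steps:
193*(181 - 23) = 193*158 = 30494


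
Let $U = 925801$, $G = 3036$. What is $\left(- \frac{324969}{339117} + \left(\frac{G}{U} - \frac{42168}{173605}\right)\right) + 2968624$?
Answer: $\frac{53934070750741522370133}{18168044357986595} \approx 2.9686 \cdot 10^{6}$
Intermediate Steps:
$\left(- \frac{324969}{339117} + \left(\frac{G}{U} - \frac{42168}{173605}\right)\right) + 2968624 = \left(- \frac{324969}{339117} + \left(\frac{3036}{925801} - \frac{42168}{173605}\right)\right) + 2968624 = \left(\left(-324969\right) \frac{1}{339117} + \left(3036 \cdot \frac{1}{925801} - \frac{42168}{173605}\right)\right) + 2968624 = \left(- \frac{108323}{113039} + \left(\frac{3036}{925801} - \frac{42168}{173605}\right)\right) + 2968624 = \left(- \frac{108323}{113039} - \frac{38512111788}{160723682605}\right) + 2968624 = - \frac{21763442075225147}{18168044357986595} + 2968624 = \frac{53934070750741522370133}{18168044357986595}$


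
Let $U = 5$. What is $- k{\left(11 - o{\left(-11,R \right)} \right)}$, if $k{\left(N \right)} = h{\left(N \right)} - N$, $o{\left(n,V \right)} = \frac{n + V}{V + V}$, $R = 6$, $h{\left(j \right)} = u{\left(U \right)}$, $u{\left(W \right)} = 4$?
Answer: $\frac{89}{12} \approx 7.4167$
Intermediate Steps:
$h{\left(j \right)} = 4$
$o{\left(n,V \right)} = \frac{V + n}{2 V}$
$k{\left(N \right)} = 4 - N$
$- k{\left(11 - o{\left(-11,R \right)} \right)} = - (4 - \left(11 - \frac{6 - 11}{2 \cdot 6}\right)) = - (4 - \left(11 - \frac{1}{2} \cdot \frac{1}{6} \left(-5\right)\right)) = - (4 - \left(11 - - \frac{5}{12}\right)) = - (4 - \left(11 + \frac{5}{12}\right)) = - (4 - \frac{137}{12}) = \left(-1\right) \left(- \frac{89}{12}\right) = \frac{89}{12}$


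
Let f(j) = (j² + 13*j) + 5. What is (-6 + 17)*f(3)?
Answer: 583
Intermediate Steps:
f(j) = 5 + j² + 13*j
(-6 + 17)*f(3) = (-6 + 17)*(5 + 3² + 13*3) = 11*(5 + 9 + 39) = 11*53 = 583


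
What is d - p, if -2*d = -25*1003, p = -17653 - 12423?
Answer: 85227/2 ≈ 42614.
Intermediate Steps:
p = -30076
d = 25075/2 (d = -(-25)*1003/2 = -½*(-25075) = 25075/2 ≈ 12538.)
d - p = 25075/2 - 1*(-30076) = 25075/2 + 30076 = 85227/2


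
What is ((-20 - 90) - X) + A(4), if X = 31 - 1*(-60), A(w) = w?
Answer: -197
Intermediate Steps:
X = 91 (X = 31 + 60 = 91)
((-20 - 90) - X) + A(4) = ((-20 - 90) - 1*91) + 4 = (-110 - 91) + 4 = -201 + 4 = -197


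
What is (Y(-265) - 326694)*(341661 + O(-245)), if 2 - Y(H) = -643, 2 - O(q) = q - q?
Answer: -111398879487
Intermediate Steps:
O(q) = 2 (O(q) = 2 - (q - q) = 2 - 1*0 = 2 + 0 = 2)
Y(H) = 645 (Y(H) = 2 - 1*(-643) = 2 + 643 = 645)
(Y(-265) - 326694)*(341661 + O(-245)) = (645 - 326694)*(341661 + 2) = -326049*341663 = -111398879487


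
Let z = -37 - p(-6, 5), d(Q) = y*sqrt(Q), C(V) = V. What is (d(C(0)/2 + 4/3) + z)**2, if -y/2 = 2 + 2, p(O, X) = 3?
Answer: 5056/3 + 1280*sqrt(3)/3 ≈ 2424.3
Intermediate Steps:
y = -8 (y = -2*(2 + 2) = -2*4 = -8)
d(Q) = -8*sqrt(Q)
z = -40 (z = -37 - 1*3 = -37 - 3 = -40)
(d(C(0)/2 + 4/3) + z)**2 = (-8*sqrt(0/2 + 4/3) - 40)**2 = (-8*sqrt(0*(1/2) + 4*(1/3)) - 40)**2 = (-8*sqrt(0 + 4/3) - 40)**2 = (-16*sqrt(3)/3 - 40)**2 = (-40 - 16*sqrt(3)/3)**2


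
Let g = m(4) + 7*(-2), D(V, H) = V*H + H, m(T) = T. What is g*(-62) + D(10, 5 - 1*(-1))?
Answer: 686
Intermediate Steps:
D(V, H) = H + H*V (D(V, H) = H*V + H = H + H*V)
g = -10 (g = 4 + 7*(-2) = 4 - 14 = -10)
g*(-62) + D(10, 5 - 1*(-1)) = -10*(-62) + (5 - 1*(-1))*(1 + 10) = 620 + (5 + 1)*11 = 620 + 6*11 = 620 + 66 = 686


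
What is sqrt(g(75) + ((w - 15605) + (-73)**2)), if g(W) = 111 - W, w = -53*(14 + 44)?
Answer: I*sqrt(13314) ≈ 115.39*I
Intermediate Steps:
w = -3074 (w = -53*58 = -3074)
sqrt(g(75) + ((w - 15605) + (-73)**2)) = sqrt((111 - 1*75) + ((-3074 - 15605) + (-73)**2)) = sqrt((111 - 75) + (-18679 + 5329)) = sqrt(36 - 13350) = sqrt(-13314) = I*sqrt(13314)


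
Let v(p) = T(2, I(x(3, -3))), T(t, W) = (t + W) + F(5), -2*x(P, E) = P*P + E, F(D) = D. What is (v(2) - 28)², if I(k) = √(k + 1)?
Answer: (21 - I*√2)² ≈ 439.0 - 59.397*I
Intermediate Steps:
x(P, E) = -E/2 - P²/2 (x(P, E) = -(P*P + E)/2 = -(P² + E)/2 = -(E + P²)/2 = -E/2 - P²/2)
I(k) = √(1 + k)
T(t, W) = 5 + W + t (T(t, W) = (t + W) + 5 = (W + t) + 5 = 5 + W + t)
v(p) = 7 + I*√2 (v(p) = 5 + √(1 + (-½*(-3) - ½*3²)) + 2 = 5 + √(1 + (3/2 - ½*9)) + 2 = 5 + √(1 + (3/2 - 9/2)) + 2 = 5 + √(1 - 3) + 2 = 5 + √(-2) + 2 = 5 + I*√2 + 2 = 7 + I*√2)
(v(2) - 28)² = ((7 + I*√2) - 28)² = (-21 + I*√2)²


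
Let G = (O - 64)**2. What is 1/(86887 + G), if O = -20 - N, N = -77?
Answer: 1/86936 ≈ 1.1503e-5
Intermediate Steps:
O = 57 (O = -20 - 1*(-77) = -20 + 77 = 57)
G = 49 (G = (57 - 64)**2 = (-7)**2 = 49)
1/(86887 + G) = 1/(86887 + 49) = 1/86936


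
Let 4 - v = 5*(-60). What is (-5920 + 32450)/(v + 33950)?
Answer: 13265/17127 ≈ 0.77451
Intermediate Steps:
v = 304 (v = 4 - 5*(-60) = 4 - 1*(-300) = 4 + 300 = 304)
(-5920 + 32450)/(v + 33950) = (-5920 + 32450)/(304 + 33950) = 26530/34254 = 26530*(1/34254) = 13265/17127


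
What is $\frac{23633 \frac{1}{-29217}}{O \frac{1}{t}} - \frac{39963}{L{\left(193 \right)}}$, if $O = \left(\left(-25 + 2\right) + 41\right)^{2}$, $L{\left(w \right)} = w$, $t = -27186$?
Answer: $- \frac{42383687695}{304499574} \approx -139.19$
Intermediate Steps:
$O = 324$ ($O = \left(-23 + 41\right)^{2} = 18^{2} = 324$)
$\frac{23633 \frac{1}{-29217}}{O \frac{1}{t}} - \frac{39963}{L{\left(193 \right)}} = \frac{23633 \frac{1}{-29217}}{324 \frac{1}{-27186}} - \frac{39963}{193} = \frac{23633 \left(- \frac{1}{29217}\right)}{324 \left(- \frac{1}{27186}\right)} - \frac{39963}{193} = - \frac{23633}{29217 \left(- \frac{54}{4531}\right)} - \frac{39963}{193} = \left(- \frac{23633}{29217}\right) \left(- \frac{4531}{54}\right) - \frac{39963}{193} = \frac{107081123}{1577718} - \frac{39963}{193} = - \frac{42383687695}{304499574}$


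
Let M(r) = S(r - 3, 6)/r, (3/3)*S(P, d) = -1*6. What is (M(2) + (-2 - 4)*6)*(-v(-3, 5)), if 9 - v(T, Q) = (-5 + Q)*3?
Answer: 351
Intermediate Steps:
S(P, d) = -6 (S(P, d) = -1*6 = -6)
v(T, Q) = 24 - 3*Q (v(T, Q) = 9 - (-5 + Q)*3 = 9 - (-15 + 3*Q) = 9 + (15 - 3*Q) = 24 - 3*Q)
M(r) = -6/r
(M(2) + (-2 - 4)*6)*(-v(-3, 5)) = (-6/2 + (-2 - 4)*6)*(-(24 - 3*5)) = (-6*½ - 6*6)*(-(24 - 15)) = (-3 - 36)*(-1*9) = -39*(-9) = 351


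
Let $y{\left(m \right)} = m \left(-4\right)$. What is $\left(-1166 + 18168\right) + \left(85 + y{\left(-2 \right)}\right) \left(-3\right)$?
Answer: $16723$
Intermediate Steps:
$y{\left(m \right)} = - 4 m$
$\left(-1166 + 18168\right) + \left(85 + y{\left(-2 \right)}\right) \left(-3\right) = \left(-1166 + 18168\right) + \left(85 - -8\right) \left(-3\right) = 17002 + \left(85 + 8\right) \left(-3\right) = 17002 + 93 \left(-3\right) = 17002 - 279 = 16723$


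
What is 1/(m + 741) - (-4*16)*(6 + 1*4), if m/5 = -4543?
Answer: 14063359/21974 ≈ 640.00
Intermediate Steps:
m = -22715 (m = 5*(-4543) = -22715)
1/(m + 741) - (-4*16)*(6 + 1*4) = 1/(-22715 + 741) - (-4*16)*(6 + 1*4) = 1/(-21974) - (-64)*(6 + 4) = -1/21974 - (-64)*10 = -1/21974 - 1*(-640) = -1/21974 + 640 = 14063359/21974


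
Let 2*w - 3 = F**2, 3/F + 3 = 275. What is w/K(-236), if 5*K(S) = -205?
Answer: -221961/6066688 ≈ -0.036587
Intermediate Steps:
F = 3/272 (F = 3/(-3 + 275) = 3/272 ≈ 0.011029)
K(S) = -41 (K(S) = (1/5)*(-205) = -41)
w = 221961/147968 (w = 3/2 + (3/272)**2/2 = 3/2 + (1/2)*(9/73984) = 3/2 + 9/147968 = 221961/147968 ≈ 1.5001)
w/K(-236) = (221961/147968)/(-41) = (221961/147968)*(-1/41) = -221961/6066688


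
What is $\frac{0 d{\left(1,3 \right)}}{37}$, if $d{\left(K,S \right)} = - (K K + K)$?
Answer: $0$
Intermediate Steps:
$d{\left(K,S \right)} = - K - K^{2}$ ($d{\left(K,S \right)} = - (K^{2} + K) = - (K + K^{2}) = - K - K^{2}$)
$\frac{0 d{\left(1,3 \right)}}{37} = \frac{0 \left(\left(-1\right) 1 \left(1 + 1\right)\right)}{37} = 0 \left(\left(-1\right) 1 \cdot 2\right) \frac{1}{37} = 0 \left(-2\right) \frac{1}{37} = 0 \cdot \frac{1}{37} = 0$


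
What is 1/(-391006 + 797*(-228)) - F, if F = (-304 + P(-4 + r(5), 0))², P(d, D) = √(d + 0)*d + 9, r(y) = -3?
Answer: -49644688405/572722 - 4130*I*√7 ≈ -86682.0 - 10927.0*I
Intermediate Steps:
P(d, D) = 9 + d^(3/2) (P(d, D) = √d*d + 9 = d^(3/2) + 9 = 9 + d^(3/2))
F = (-295 - 7*I*√7)² (F = (-304 + (9 + (-4 - 3)^(3/2)))² = (-304 + (9 + (-7)^(3/2)))² = (-304 + (9 - 7*I*√7))² = (-295 - 7*I*√7)² ≈ 86682.0 + 10927.0*I)
1/(-391006 + 797*(-228)) - F = 1/(-391006 + 797*(-228)) - (86682 + 4130*I*√7) = 1/(-391006 - 181716) + (-86682 - 4130*I*√7) = 1/(-572722) + (-86682 - 4130*I*√7) = -1/572722 + (-86682 - 4130*I*√7) = -49644688405/572722 - 4130*I*√7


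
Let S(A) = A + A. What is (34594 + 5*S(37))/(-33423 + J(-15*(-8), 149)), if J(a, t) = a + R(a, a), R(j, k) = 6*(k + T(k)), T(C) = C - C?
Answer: -34964/32583 ≈ -1.0731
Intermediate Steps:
T(C) = 0
R(j, k) = 6*k (R(j, k) = 6*(k + 0) = 6*k)
S(A) = 2*A
J(a, t) = 7*a (J(a, t) = a + 6*a = 7*a)
(34594 + 5*S(37))/(-33423 + J(-15*(-8), 149)) = (34594 + 5*(2*37))/(-33423 + 7*(-15*(-8))) = (34594 + 5*74)/(-33423 + 7*120) = (34594 + 370)/(-33423 + 840) = 34964/(-32583) = 34964*(-1/32583) = -34964/32583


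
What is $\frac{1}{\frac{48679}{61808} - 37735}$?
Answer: $- \frac{61808}{2332276201} \approx -2.6501 \cdot 10^{-5}$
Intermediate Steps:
$\frac{1}{\frac{48679}{61808} - 37735} = \frac{1}{- \frac{2332276201}{61808}} = - \frac{61808}{2332276201}$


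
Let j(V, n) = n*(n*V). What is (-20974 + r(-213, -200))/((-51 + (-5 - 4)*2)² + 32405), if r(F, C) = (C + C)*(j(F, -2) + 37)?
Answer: 152513/18583 ≈ 8.2071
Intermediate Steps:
j(V, n) = V*n² (j(V, n) = n*(V*n) = V*n²)
r(F, C) = 2*C*(37 + 4*F) (r(F, C) = (C + C)*(F*(-2)² + 37) = (2*C)*(F*4 + 37) = (2*C)*(4*F + 37) = (2*C)*(37 + 4*F) = 2*C*(37 + 4*F))
(-20974 + r(-213, -200))/((-51 + (-5 - 4)*2)² + 32405) = (-20974 + 2*(-200)*(37 + 4*(-213)))/((-51 + (-5 - 4)*2)² + 32405) = (-20974 + 2*(-200)*(37 - 852))/((-51 - 9*2)² + 32405) = (-20974 + 2*(-200)*(-815))/((-51 - 18)² + 32405) = (-20974 + 326000)/((-69)² + 32405) = 305026/(4761 + 32405) = 305026/37166 = 305026*(1/37166) = 152513/18583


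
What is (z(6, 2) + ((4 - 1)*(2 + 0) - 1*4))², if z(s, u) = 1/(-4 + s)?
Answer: 25/4 ≈ 6.2500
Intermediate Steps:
(z(6, 2) + ((4 - 1)*(2 + 0) - 1*4))² = (1/(-4 + 6) + ((4 - 1)*(2 + 0) - 1*4))² = (1/2 + (3*2 - 4))² = (½ + (6 - 4))² = (½ + 2)² = (5/2)² = 25/4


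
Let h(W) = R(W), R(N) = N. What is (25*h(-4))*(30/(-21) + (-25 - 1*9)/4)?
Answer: 6950/7 ≈ 992.86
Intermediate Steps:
h(W) = W
(25*h(-4))*(30/(-21) + (-25 - 1*9)/4) = (25*(-4))*(30/(-21) + (-25 - 1*9)/4) = -100*(30*(-1/21) + (-25 - 9)*(¼)) = -100*(-10/7 - 34*¼) = -100*(-10/7 - 17/2) = -100*(-139/14) = 6950/7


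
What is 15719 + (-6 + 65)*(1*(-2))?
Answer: 15601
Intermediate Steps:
15719 + (-6 + 65)*(1*(-2)) = 15719 + 59*(-2) = 15719 - 118 = 15601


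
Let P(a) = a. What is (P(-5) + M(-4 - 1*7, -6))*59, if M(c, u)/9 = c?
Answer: -6136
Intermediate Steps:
M(c, u) = 9*c
(P(-5) + M(-4 - 1*7, -6))*59 = (-5 + 9*(-4 - 1*7))*59 = (-5 + 9*(-4 - 7))*59 = (-5 + 9*(-11))*59 = (-5 - 99)*59 = -104*59 = -6136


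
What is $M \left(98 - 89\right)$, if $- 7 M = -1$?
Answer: $\frac{9}{7} \approx 1.2857$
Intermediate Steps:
$M = \frac{1}{7}$ ($M = \left(- \frac{1}{7}\right) \left(-1\right) = \frac{1}{7} \approx 0.14286$)
$M \left(98 - 89\right) = \frac{98 - 89}{7} = \frac{1}{7} \cdot 9 = \frac{9}{7}$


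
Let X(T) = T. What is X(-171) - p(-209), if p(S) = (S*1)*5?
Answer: 874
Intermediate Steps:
p(S) = 5*S (p(S) = S*5 = 5*S)
X(-171) - p(-209) = -171 - 5*(-209) = -171 - 1*(-1045) = -171 + 1045 = 874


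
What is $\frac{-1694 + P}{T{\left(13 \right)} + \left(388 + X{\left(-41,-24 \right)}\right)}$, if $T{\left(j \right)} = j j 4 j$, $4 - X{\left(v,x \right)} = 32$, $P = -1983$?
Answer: $- \frac{3677}{9148} \approx -0.40195$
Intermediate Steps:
$X{\left(v,x \right)} = -28$ ($X{\left(v,x \right)} = 4 - 32 = -28$)
$T{\left(j \right)} = 4 j^{3}$ ($T{\left(j \right)} = j^{2} \cdot 4 j = 4 j^{2} j = 4 j^{3}$)
$\frac{-1694 + P}{T{\left(13 \right)} + \left(388 + X{\left(-41,-24 \right)}\right)} = \frac{-1694 - 1983}{4 \cdot 13^{3} + \left(388 - 28\right)} = - \frac{3677}{4 \cdot 2197 + 360} = - \frac{3677}{8788 + 360} = - \frac{3677}{9148}$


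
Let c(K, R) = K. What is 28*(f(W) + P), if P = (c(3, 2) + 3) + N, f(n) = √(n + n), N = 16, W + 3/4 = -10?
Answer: 616 + 14*I*√86 ≈ 616.0 + 129.83*I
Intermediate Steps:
W = -43/4 (W = -¾ - 10 = -43/4 ≈ -10.750)
f(n) = √2*√n (f(n) = √(2*n) = √2*√n)
P = 22 (P = (3 + 3) + 16 = 6 + 16 = 22)
28*(f(W) + P) = 28*(√2*√(-43/4) + 22) = 28*(√2*(I*√43/2) + 22) = 28*(I*√86/2 + 22) = 28*(22 + I*√86/2) = 616 + 14*I*√86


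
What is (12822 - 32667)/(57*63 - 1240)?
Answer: -19845/2351 ≈ -8.4411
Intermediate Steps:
(12822 - 32667)/(57*63 - 1240) = -19845/(3591 - 1240) = -19845/2351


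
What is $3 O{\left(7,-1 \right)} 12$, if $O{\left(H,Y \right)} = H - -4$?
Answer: $396$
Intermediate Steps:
$O{\left(H,Y \right)} = 4 + H$ ($O{\left(H,Y \right)} = H + 4 = 4 + H$)
$3 O{\left(7,-1 \right)} 12 = 3 \left(4 + 7\right) 12 = 3 \cdot 11 \cdot 12 = 33 \cdot 12 = 396$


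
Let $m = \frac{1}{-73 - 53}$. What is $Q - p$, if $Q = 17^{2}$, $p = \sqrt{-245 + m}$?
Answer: $289 - \frac{i \sqrt{432194}}{42} \approx 289.0 - 15.653 i$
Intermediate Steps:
$m = - \frac{1}{126}$ ($m = \frac{1}{-126} = - \frac{1}{126} \approx -0.0079365$)
$p = \frac{i \sqrt{432194}}{42}$ ($p = \sqrt{-245 - \frac{1}{126}} = \sqrt{- \frac{30871}{126}} = \frac{i \sqrt{432194}}{42} \approx 15.653 i$)
$Q = 289$
$Q - p = 289 - \frac{i \sqrt{432194}}{42}$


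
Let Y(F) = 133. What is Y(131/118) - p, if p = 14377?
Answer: -14244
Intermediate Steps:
Y(131/118) - p = 133 - 1*14377 = 133 - 14377 = -14244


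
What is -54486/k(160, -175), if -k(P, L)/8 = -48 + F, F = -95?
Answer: -27243/572 ≈ -47.628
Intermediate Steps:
k(P, L) = 1144 (k(P, L) = -8*(-48 - 95) = -8*(-143) = 1144)
-54486/k(160, -175) = -54486/1144 = -54486*1/1144 = -27243/572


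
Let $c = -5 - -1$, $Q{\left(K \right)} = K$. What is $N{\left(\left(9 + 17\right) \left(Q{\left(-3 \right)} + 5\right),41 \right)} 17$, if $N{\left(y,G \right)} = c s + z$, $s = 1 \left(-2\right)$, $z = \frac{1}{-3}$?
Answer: $\frac{391}{3} \approx 130.33$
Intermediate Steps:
$c = -4$ ($c = -5 + 1 = -4$)
$z = - \frac{1}{3} \approx -0.33333$
$s = -2$
$N{\left(y,G \right)} = \frac{23}{3}$ ($N{\left(y,G \right)} = \left(-4\right) \left(-2\right) - \frac{1}{3} = 8 - \frac{1}{3} = \frac{23}{3}$)
$N{\left(\left(9 + 17\right) \left(Q{\left(-3 \right)} + 5\right),41 \right)} 17 = \frac{23}{3} \cdot 17 = \frac{391}{3}$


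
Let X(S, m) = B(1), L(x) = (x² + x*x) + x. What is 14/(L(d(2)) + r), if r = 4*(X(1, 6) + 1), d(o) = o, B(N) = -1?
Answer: 7/5 ≈ 1.4000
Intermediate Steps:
L(x) = x + 2*x² (L(x) = (x² + x²) + x = 2*x² + x = x + 2*x²)
X(S, m) = -1
r = 0 (r = 4*(-1 + 1) = 4*0 = 0)
14/(L(d(2)) + r) = 14/(2*(1 + 2*2) + 0) = 14/(2*(1 + 4) + 0) = 14/(2*5 + 0) = 14/(10 + 0) = 14/10 = 14*(⅒) = 7/5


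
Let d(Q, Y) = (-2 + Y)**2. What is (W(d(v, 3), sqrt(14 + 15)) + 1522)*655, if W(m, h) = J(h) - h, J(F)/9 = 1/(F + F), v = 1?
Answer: 996910 - 32095*sqrt(29)/58 ≈ 9.9393e+5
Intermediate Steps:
J(F) = 9/(2*F) (J(F) = 9/(F + F) = 9/((2*F)) = 9*(1/(2*F)) = 9/(2*F))
W(m, h) = -h + 9/(2*h) (W(m, h) = 9/(2*h) - h = -h + 9/(2*h))
(W(d(v, 3), sqrt(14 + 15)) + 1522)*655 = ((-sqrt(14 + 15) + 9/(2*(sqrt(14 + 15)))) + 1522)*655 = ((-sqrt(29) + 9/(2*(sqrt(29)))) + 1522)*655 = ((-sqrt(29) + 9*(sqrt(29)/29)/2) + 1522)*655 = ((-sqrt(29) + 9*sqrt(29)/58) + 1522)*655 = (-49*sqrt(29)/58 + 1522)*655 = (1522 - 49*sqrt(29)/58)*655 = 996910 - 32095*sqrt(29)/58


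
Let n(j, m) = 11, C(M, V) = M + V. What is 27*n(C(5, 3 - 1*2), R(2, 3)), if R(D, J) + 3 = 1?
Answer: 297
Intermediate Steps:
R(D, J) = -2 (R(D, J) = -3 + 1 = -2)
27*n(C(5, 3 - 1*2), R(2, 3)) = 27*11 = 297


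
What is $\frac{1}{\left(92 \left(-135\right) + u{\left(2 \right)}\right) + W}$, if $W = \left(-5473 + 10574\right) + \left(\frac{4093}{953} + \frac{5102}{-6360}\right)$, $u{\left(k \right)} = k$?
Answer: $- \frac{3030540}{22163876543} \approx -0.00013673$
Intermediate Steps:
$W = \frac{15469369177}{3030540}$ ($W = 5101 + \left(4093 \cdot \frac{1}{953} + 5102 \left(- \frac{1}{6360}\right)\right) = 5101 + \left(\frac{4093}{953} - \frac{2551}{3180}\right) = 5101 + \frac{10584637}{3030540} = \frac{15469369177}{3030540} \approx 5104.5$)
$\frac{1}{\left(92 \left(-135\right) + u{\left(2 \right)}\right) + W} = \frac{1}{\left(92 \left(-135\right) + 2\right) + \frac{15469369177}{3030540}} = \frac{1}{\left(-12420 + 2\right) + \frac{15469369177}{3030540}} = \frac{1}{-12418 + \frac{15469369177}{3030540}} = \frac{1}{- \frac{22163876543}{3030540}} = - \frac{3030540}{22163876543}$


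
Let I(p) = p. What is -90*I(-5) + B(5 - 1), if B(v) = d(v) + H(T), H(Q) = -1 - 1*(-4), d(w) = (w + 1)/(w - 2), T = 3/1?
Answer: 911/2 ≈ 455.50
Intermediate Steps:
T = 3 (T = 3*1 = 3)
d(w) = (1 + w)/(-2 + w)
H(Q) = 3 (H(Q) = -1 + 4 = 3)
B(v) = 3 + (1 + v)/(-2 + v) (B(v) = (1 + v)/(-2 + v) + 3 = 3 + (1 + v)/(-2 + v))
-90*I(-5) + B(5 - 1) = -90*(-5) + (-5 + 4*(5 - 1))/(-2 + (5 - 1)) = 450 + (-5 + 4*4)/(-2 + 4) = 450 + (-5 + 16)/2 = 450 + (½)*11 = 450 + 11/2 = 911/2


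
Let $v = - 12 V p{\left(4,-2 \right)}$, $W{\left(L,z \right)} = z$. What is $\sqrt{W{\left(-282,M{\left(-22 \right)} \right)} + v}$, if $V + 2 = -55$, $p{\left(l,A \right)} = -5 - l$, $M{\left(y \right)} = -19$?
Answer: $5 i \sqrt{247} \approx 78.581 i$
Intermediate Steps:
$V = -57$ ($V = -2 - 55 = -57$)
$v = -6156$ ($v = \left(-12\right) \left(-57\right) \left(-5 - 4\right) = 684 \left(-5 - 4\right) = 684 \left(-9\right) = -6156$)
$\sqrt{W{\left(-282,M{\left(-22 \right)} \right)} + v} = \sqrt{-19 - 6156} = \sqrt{-6175} = 5 i \sqrt{247}$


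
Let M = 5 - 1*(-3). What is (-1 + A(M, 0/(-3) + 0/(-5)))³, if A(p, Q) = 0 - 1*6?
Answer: -343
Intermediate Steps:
M = 8 (M = 5 + 3 = 8)
A(p, Q) = -6 (A(p, Q) = 0 - 6 = -6)
(-1 + A(M, 0/(-3) + 0/(-5)))³ = (-1 - 6)³ = (-7)³ = -343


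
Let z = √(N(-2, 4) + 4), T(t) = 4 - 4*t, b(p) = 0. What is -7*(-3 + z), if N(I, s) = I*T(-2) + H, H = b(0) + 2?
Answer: 21 - 21*I*√2 ≈ 21.0 - 29.698*I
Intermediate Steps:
H = 2 (H = 0 + 2 = 2)
N(I, s) = 2 + 12*I (N(I, s) = I*(4 - 4*(-2)) + 2 = I*(4 + 8) + 2 = I*12 + 2 = 12*I + 2 = 2 + 12*I)
z = 3*I*√2 (z = √((2 + 12*(-2)) + 4) = √((2 - 24) + 4) = √(-22 + 4) = √(-18) = 3*I*√2 ≈ 4.2426*I)
-7*(-3 + z) = -7*(-3 + 3*I*√2) = 21 - 21*I*√2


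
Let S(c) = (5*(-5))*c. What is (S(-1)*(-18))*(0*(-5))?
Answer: 0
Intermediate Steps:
S(c) = -25*c
(S(-1)*(-18))*(0*(-5)) = (-25*(-1)*(-18))*(0*(-5)) = (25*(-18))*0 = -450*0 = 0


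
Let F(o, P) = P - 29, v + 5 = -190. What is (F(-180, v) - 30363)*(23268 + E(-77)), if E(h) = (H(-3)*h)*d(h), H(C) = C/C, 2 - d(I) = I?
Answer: -525637595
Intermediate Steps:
v = -195 (v = -5 - 190 = -195)
d(I) = 2 - I
H(C) = 1
F(o, P) = -29 + P
E(h) = h*(2 - h) (E(h) = (1*h)*(2 - h) = h*(2 - h))
(F(-180, v) - 30363)*(23268 + E(-77)) = ((-29 - 195) - 30363)*(23268 - 77*(2 - 1*(-77))) = (-224 - 30363)*(23268 - 77*(2 + 77)) = -30587*(23268 - 77*79) = -30587*(23268 - 6083) = -30587*17185 = -525637595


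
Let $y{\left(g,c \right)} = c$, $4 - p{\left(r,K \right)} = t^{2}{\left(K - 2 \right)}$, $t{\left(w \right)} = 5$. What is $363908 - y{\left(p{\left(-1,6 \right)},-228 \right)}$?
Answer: $364136$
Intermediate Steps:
$p{\left(r,K \right)} = -21$ ($p{\left(r,K \right)} = 4 - 5^{2} = 4 - 25 = -21$)
$363908 - y{\left(p{\left(-1,6 \right)},-228 \right)} = 363908 - -228 = 363908 + 228 = 364136$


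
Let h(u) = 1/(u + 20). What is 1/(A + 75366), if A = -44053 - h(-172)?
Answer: 152/4759577 ≈ 3.1936e-5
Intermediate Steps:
h(u) = 1/(20 + u)
A = -6696055/152 (A = -44053 - 1/(20 - 172) = -44053 - 1/(-152) = -44053 - 1*(-1/152) = -44053 + 1/152 = -6696055/152 ≈ -44053.)
1/(A + 75366) = 1/(-6696055/152 + 75366) = 1/(4759577/152) = 152/4759577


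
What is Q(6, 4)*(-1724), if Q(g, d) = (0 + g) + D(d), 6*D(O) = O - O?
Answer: -10344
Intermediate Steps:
D(O) = 0 (D(O) = (O - O)/6 = (⅙)*0 = 0)
Q(g, d) = g (Q(g, d) = (0 + g) + 0 = g + 0 = g)
Q(6, 4)*(-1724) = 6*(-1724) = -10344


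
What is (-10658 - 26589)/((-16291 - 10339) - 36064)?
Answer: 37247/62694 ≈ 0.59411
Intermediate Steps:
(-10658 - 26589)/((-16291 - 10339) - 36064) = -37247/(-26630 - 36064) = -37247/(-62694) = -37247*(-1/62694) = 37247/62694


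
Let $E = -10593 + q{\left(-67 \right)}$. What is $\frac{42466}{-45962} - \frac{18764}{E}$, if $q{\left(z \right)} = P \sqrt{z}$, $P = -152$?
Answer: $\frac{2152407674251}{2614309758277} - \frac{2852128 i \sqrt{67}}{113759617} \approx 0.82332 - 0.20522 i$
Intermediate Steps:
$q{\left(z \right)} = - 152 \sqrt{z}$
$E = -10593 - 152 i \sqrt{67}$ ($E = -10593 - 152 \sqrt{-67} = -10593 - 152 i \sqrt{67} \approx -10593.0 - 1244.2 i$)
$\frac{42466}{-45962} - \frac{18764}{E} = \frac{42466}{-45962} - \frac{18764}{-10593 - 152 i \sqrt{67}} = 42466 \left(- \frac{1}{45962}\right) - \frac{18764}{-10593 - 152 i \sqrt{67}} = - \frac{21233}{22981} - \frac{18764}{-10593 - 152 i \sqrt{67}}$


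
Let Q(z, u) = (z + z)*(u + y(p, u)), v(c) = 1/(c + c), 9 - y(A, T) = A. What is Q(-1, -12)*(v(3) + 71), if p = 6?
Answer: 1281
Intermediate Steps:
y(A, T) = 9 - A
v(c) = 1/(2*c)
Q(z, u) = 2*z*(3 + u) (Q(z, u) = (z + z)*(u + (9 - 1*6)) = (2*z)*(u + (9 - 6)) = (2*z)*(u + 3) = (2*z)*(3 + u) = 2*z*(3 + u))
Q(-1, -12)*(v(3) + 71) = (2*(-1)*(3 - 12))*((½)/3 + 71) = (2*(-1)*(-9))*((½)*(⅓) + 71) = 18*(⅙ + 71) = 18*(427/6) = 1281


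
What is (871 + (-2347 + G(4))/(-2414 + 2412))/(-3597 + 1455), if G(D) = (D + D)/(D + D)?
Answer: -146/153 ≈ -0.95425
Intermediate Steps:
G(D) = 1 (G(D) = (2*D)/((2*D)) = (2*D)*(1/(2*D)) = 1)
(871 + (-2347 + G(4))/(-2414 + 2412))/(-3597 + 1455) = (871 + (-2347 + 1)/(-2414 + 2412))/(-3597 + 1455) = (871 - 2346/(-2))/(-2142) = (871 - 2346*(-1/2))*(-1/2142) = (871 + 1173)*(-1/2142) = 2044*(-1/2142) = -146/153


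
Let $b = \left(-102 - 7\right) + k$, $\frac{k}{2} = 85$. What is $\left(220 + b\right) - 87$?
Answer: $194$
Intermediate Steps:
$k = 170$ ($k = 2 \cdot 85 = 170$)
$b = 61$ ($b = \left(-102 - 7\right) + 170 = -109 + 170 = 61$)
$\left(220 + b\right) - 87 = \left(220 + 61\right) - 87 = 281 - 87 = 194$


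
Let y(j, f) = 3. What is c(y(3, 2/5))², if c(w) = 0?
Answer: 0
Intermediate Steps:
c(y(3, 2/5))² = 0² = 0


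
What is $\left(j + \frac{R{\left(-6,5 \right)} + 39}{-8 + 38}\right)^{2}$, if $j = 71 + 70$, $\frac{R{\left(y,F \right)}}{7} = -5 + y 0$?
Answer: $\frac{4481689}{225} \approx 19919.0$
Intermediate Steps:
$R{\left(y,F \right)} = -35$ ($R{\left(y,F \right)} = 7 \left(-5 + y 0\right) = 7 \left(-5 + 0\right) = 7 \left(-5\right) = -35$)
$j = 141$
$\left(j + \frac{R{\left(-6,5 \right)} + 39}{-8 + 38}\right)^{2} = \left(141 + \frac{-35 + 39}{-8 + 38}\right)^{2} = \left(141 + \frac{4}{30}\right)^{2} = \left(141 + 4 \cdot \frac{1}{30}\right)^{2} = \left(141 + \frac{2}{15}\right)^{2} = \left(\frac{2117}{15}\right)^{2} = \frac{4481689}{225}$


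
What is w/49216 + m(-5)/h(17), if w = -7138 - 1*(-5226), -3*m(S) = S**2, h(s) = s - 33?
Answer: 17791/36912 ≈ 0.48198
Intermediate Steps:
h(s) = -33 + s
m(S) = -S**2/3
w = -1912 (w = -7138 + 5226 = -1912)
w/49216 + m(-5)/h(17) = -1912/49216 + (-1/3*(-5)**2)/(-33 + 17) = -1912*1/49216 - 1/3*25/(-16) = -239/6152 - 25/3*(-1/16) = -239/6152 + 25/48 = 17791/36912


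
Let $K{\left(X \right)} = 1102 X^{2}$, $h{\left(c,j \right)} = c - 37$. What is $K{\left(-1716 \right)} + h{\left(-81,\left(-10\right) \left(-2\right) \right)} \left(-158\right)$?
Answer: $3245029556$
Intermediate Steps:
$h{\left(c,j \right)} = -37 + c$ ($h{\left(c,j \right)} = c - 37 = -37 + c$)
$K{\left(-1716 \right)} + h{\left(-81,\left(-10\right) \left(-2\right) \right)} \left(-158\right) = 1102 \left(-1716\right)^{2} + \left(-37 - 81\right) \left(-158\right) = 1102 \cdot 2944656 - -18644 = 3245010912 + 18644 = 3245029556$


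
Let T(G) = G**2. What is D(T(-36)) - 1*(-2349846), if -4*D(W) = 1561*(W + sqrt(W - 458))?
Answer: 1844082 - 1561*sqrt(838)/4 ≈ 1.8328e+6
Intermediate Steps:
D(W) = -1561*W/4 - 1561*sqrt(-458 + W)/4 (D(W) = -1561*(W + sqrt(W - 458))/4 = -1561*(W + sqrt(-458 + W))/4 = -(1561*W + 1561*sqrt(-458 + W))/4 = -1561*W/4 - 1561*sqrt(-458 + W)/4)
D(T(-36)) - 1*(-2349846) = (-1561/4*(-36)**2 - 1561*sqrt(-458 + (-36)**2)/4) - 1*(-2349846) = (-1561/4*1296 - 1561*sqrt(-458 + 1296)/4) + 2349846 = (-505764 - 1561*sqrt(838)/4) + 2349846 = 1844082 - 1561*sqrt(838)/4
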